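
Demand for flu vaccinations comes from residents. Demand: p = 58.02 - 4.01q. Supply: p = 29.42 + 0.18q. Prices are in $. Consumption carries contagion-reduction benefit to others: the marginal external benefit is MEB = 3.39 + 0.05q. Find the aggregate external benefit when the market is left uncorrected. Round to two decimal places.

$24.30

Market equilibrium (private): 29.42 + 0.18q = 58.02 - 4.01q → q_m = 6.8258.
Total external benefit = ∫₀^{q_m} (3.39 + 0.05q) dq = 3.39×6.8258 + ½×0.05×6.8258² = 24.3043.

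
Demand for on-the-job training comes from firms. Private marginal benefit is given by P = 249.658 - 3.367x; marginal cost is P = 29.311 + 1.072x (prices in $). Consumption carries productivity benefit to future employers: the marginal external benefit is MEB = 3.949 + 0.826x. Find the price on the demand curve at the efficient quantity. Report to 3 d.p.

P = $40.634

Social marginal benefit = demand + MEB = 253.607 - 2.541x.
Set SMB = MC: 253.607 - 2.541x = 29.311 + 1.072x → x* = 62.0803.
Consumer price on the demand curve at x*: 249.658 − 3.367×62.0803 = 40.6336.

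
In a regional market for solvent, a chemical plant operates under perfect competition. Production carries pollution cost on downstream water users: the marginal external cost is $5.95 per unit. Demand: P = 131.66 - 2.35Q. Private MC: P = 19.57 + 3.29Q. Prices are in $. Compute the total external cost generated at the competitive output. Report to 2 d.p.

$118.25

Market equilibrium (private): 19.57 + 3.29Q = 131.66 - 2.35Q → Q_m = 19.8741.
Total external cost = MEC × Q_m = 5.95 × 19.8741 = 118.2509.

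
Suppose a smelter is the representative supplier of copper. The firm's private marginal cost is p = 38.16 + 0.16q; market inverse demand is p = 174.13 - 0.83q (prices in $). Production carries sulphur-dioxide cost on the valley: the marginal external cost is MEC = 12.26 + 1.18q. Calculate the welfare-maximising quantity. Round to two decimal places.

Social marginal cost = private MC + MEC = 50.42 + 1.34q.
Set SMC = demand: 50.42 + 1.34q = 174.13 - 0.83q → q* = 57.0092.

q* = 57.01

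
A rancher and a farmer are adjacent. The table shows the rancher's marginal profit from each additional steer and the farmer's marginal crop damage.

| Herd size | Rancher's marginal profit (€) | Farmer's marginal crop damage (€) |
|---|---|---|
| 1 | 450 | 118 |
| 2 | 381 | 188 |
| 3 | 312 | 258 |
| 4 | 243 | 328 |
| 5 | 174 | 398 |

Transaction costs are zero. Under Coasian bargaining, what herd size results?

3

Bargaining reaches the level where marginal profit last exceeds marginal crop damage.
That holds through level 3 (312 ≥ 258) but not at 4 (243 < 328).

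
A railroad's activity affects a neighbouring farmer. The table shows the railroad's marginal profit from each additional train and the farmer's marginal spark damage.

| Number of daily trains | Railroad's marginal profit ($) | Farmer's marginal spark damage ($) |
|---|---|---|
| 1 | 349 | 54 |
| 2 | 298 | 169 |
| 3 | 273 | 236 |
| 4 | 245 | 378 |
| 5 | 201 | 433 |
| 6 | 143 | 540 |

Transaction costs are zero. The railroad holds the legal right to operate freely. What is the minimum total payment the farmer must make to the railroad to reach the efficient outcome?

$589

Left alone the railroad would choose level 6 (marginal profit stays positive).
Efficient level: k* = 3 (marginal profit ≥ marginal spark damage through 3).
The farmer must at least cover the railroad's forgone profit from cutting 6→3: 245 + 201 + 143 = 589.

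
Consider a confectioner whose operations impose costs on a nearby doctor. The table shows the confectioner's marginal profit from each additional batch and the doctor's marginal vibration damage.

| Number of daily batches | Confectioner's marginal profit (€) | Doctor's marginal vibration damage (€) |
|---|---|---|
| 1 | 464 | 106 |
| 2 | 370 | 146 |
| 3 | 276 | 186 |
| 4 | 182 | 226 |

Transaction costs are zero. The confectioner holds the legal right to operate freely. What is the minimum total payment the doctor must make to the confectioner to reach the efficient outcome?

€182

Left alone the confectioner would choose level 4 (marginal profit stays positive).
Efficient level: k* = 3 (marginal profit ≥ marginal vibration damage through 3).
The doctor must at least cover the confectioner's forgone profit from cutting 4→3: 182 = 182.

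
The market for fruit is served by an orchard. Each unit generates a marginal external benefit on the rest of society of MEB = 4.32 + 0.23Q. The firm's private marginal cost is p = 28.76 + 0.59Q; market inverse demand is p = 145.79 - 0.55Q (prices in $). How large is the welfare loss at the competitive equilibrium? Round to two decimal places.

Market equilibrium (private): 28.76 + 0.59Q = 145.79 - 0.55Q → Q_m = 102.6579.
Social marginal cost = private MC − MEB = 24.44 + 0.36Q.
Set SMC = demand: 24.44 + 0.36Q = 145.79 - 0.55Q → Q* = 133.3516.
Height of the DWL triangle at Q_m is demand(Q_m) − SMC(Q_m) = MEB(Q_m) = 27.9313.
DWL = ½ × 30.6937 × 27.9313 = 428.6575.

DWL = $428.66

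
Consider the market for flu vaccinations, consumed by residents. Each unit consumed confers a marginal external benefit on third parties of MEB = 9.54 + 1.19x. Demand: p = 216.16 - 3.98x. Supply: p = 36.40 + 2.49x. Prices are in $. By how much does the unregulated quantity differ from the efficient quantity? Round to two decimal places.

Market equilibrium (private): 36.40 + 2.49x = 216.16 - 3.98x → x_m = 27.7836.
Social marginal benefit = demand + MEB = 225.70 - 2.79x.
Set SMB = MC: 225.70 - 2.79x = 36.40 + 2.49x → x* = 35.8523.
Gap = |27.7836 − 35.8523| = 8.0687.

8.07 units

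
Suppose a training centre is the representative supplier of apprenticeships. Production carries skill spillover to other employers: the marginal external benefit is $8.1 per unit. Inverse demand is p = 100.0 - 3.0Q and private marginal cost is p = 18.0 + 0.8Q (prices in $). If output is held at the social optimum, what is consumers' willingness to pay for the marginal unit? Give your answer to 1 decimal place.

Social marginal cost = private MC − MEB = 9.9 + 0.8Q.
Set SMC = demand: 9.9 + 0.8Q = 100.0 - 3.0Q → Q* = 23.7105.
Consumer price on the demand curve at Q*: 100.0 − 3.0×23.7105 = 28.8685.

P = $28.9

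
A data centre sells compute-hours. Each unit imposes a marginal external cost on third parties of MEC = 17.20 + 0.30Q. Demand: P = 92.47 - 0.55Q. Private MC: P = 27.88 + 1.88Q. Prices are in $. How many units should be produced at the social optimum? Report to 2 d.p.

Q* = 17.36

Social marginal cost = private MC + MEC = 45.08 + 2.18Q.
Set SMC = demand: 45.08 + 2.18Q = 92.47 - 0.55Q → Q* = 17.3590.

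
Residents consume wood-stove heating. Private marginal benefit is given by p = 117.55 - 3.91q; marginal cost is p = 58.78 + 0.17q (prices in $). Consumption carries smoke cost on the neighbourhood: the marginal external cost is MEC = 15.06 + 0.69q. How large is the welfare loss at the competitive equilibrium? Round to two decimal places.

Market equilibrium (private): 58.78 + 0.17q = 117.55 - 3.91q → q_m = 14.4044.
Social marginal benefit = demand − MEC = 102.49 - 4.60q.
Set SMB = MC: 102.49 - 4.60q = 58.78 + 0.17q → q* = 9.1635.
Between q* and q_m the wedge MC − SMB runs linearly from 0 to MEC(q_m), so the loss is a triangle.
DWL = ½ × 5.2409 × 24.9990 = 65.5086.

DWL = $65.51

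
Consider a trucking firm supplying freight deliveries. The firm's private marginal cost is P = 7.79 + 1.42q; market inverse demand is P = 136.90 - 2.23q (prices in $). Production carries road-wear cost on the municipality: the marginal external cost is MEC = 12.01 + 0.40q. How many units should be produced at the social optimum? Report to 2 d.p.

Social marginal cost = private MC + MEC = 19.80 + 1.82q.
Set SMC = demand: 19.80 + 1.82q = 136.90 - 2.23q → q* = 28.9136.

q* = 28.91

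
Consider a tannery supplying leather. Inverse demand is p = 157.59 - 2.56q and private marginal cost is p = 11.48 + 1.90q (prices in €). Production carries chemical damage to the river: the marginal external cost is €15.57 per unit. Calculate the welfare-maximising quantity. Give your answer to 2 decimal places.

Social marginal cost = private MC + MEC = 27.05 + 1.90q.
Set SMC = demand: 27.05 + 1.90q = 157.59 - 2.56q → q* = 29.2691.

q* = 29.27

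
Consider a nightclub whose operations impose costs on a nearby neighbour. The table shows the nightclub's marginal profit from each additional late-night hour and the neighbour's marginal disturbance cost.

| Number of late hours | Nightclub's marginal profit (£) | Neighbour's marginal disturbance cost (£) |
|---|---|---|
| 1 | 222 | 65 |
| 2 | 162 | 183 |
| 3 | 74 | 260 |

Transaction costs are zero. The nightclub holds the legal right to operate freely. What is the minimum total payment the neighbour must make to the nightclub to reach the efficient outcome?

£236

Left alone the nightclub would choose level 3 (marginal profit stays positive).
Efficient level: k* = 1 (marginal profit ≥ marginal disturbance cost through 1).
The neighbour must at least cover the nightclub's forgone profit from cutting 3→1: 162 + 74 = 236.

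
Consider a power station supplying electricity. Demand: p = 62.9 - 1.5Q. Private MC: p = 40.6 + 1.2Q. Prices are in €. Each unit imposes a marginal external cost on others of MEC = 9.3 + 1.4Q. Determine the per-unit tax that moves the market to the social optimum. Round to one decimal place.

tax = €13.7 per unit

Social marginal cost = private MC + MEC = 49.9 + 2.6Q.
Set SMC = demand: 49.9 + 2.6Q = 62.9 - 1.5Q → Q* = 3.1707.
The Pigouvian tax equals MEC at Q*: 9.3 + 1.4×3.1707 = 13.7390.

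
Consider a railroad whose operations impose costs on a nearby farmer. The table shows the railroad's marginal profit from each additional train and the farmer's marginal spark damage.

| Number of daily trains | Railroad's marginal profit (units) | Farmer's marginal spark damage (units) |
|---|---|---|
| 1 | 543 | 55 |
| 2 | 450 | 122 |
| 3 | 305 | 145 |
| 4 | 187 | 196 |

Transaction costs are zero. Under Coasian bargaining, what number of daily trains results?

3

Bargaining reaches the level where marginal profit last exceeds marginal spark damage.
That holds through level 3 (305 ≥ 145) but not at 4 (187 < 196).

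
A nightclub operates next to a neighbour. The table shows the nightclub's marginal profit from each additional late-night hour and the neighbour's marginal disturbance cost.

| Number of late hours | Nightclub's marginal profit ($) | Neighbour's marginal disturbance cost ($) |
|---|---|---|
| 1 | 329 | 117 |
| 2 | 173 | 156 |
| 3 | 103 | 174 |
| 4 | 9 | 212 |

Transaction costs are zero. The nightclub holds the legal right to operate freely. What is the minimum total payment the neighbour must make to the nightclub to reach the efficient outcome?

Left alone the nightclub would choose level 4 (marginal profit stays positive).
Efficient level: k* = 2 (marginal profit ≥ marginal disturbance cost through 2).
The neighbour must at least cover the nightclub's forgone profit from cutting 4→2: 103 + 9 = 112.

$112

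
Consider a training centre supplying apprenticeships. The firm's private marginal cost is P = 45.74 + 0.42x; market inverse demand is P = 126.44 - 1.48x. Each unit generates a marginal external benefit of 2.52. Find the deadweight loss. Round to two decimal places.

DWL = 1.67

Market equilibrium (private): 45.74 + 0.42x = 126.44 - 1.48x → x_m = 42.4737.
Social marginal cost = private MC − MEB = 43.22 + 0.42x.
Set SMC = demand: 43.22 + 0.42x = 126.44 - 1.48x → x* = 43.8000.
The loss is the area between SMC and demand from x* to x_m; with linear curves that's a triangle of height MEB(x_m).
DWL = ½ × 1.3263 × 2.5200 = 1.6711.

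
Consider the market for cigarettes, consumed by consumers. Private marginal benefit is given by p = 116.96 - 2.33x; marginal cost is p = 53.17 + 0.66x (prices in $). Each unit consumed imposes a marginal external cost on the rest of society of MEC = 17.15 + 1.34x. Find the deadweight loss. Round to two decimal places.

DWL = $241.57

Market equilibrium (private): 53.17 + 0.66x = 116.96 - 2.33x → x_m = 21.3344.
Social marginal benefit = demand − MEC = 99.81 - 3.67x.
Set SMB = MC: 99.81 - 3.67x = 53.17 + 0.66x → x* = 10.7714.
Between x* and x_m the wedge MC − SMB runs linearly from 0 to MEC(x_m), so the loss is a triangle.
DWL = ½ × 10.5630 × 45.7382 = 241.5663.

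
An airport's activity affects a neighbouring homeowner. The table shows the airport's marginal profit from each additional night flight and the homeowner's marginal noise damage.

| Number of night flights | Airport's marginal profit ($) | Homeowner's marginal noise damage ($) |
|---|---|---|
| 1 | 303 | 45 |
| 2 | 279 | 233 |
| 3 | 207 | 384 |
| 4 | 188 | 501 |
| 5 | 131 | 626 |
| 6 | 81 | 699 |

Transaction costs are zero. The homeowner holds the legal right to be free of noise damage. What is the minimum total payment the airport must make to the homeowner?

$278

Efficient level: marginal profit ≥ marginal noise damage through level 2, so k* = 2.
With the homeowner holding the right, the airport must at least compensate total damage at k*: 45 + 233 = 278.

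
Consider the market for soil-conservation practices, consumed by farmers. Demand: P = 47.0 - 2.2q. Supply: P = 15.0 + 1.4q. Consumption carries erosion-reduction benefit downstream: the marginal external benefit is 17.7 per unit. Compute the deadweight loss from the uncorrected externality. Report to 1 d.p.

DWL = 43.5

Market equilibrium (private): 15.0 + 1.4q = 47.0 - 2.2q → q_m = 8.8889.
Social marginal benefit = demand + MEB = 64.7 - 2.2q.
Set SMB = MC: 64.7 - 2.2q = 15.0 + 1.4q → q* = 13.8056.
Between q* and q_m the wedge SMB − MC runs linearly from 0 to MEB(q_m), so the loss is a triangle.
DWL = ½ × 4.9167 × 17.7000 = 43.5128.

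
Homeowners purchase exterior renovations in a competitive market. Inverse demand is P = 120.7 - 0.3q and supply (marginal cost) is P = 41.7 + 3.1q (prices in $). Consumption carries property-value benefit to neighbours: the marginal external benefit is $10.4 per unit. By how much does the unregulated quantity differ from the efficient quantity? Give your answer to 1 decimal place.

Market equilibrium (private): 41.7 + 3.1q = 120.7 - 0.3q → q_m = 23.2353.
Social marginal benefit = demand + MEB = 131.1 - 0.3q.
Set SMB = MC: 131.1 - 0.3q = 41.7 + 3.1q → q* = 26.2941.
Gap = |23.2353 − 26.2941| = 3.0588.

3.1 units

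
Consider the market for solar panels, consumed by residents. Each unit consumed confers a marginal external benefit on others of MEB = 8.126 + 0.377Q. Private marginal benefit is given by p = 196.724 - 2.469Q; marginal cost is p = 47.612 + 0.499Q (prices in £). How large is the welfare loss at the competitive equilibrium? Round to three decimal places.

DWL = £141.372

Market equilibrium (private): 47.612 + 0.499Q = 196.724 - 2.469Q → Q_m = 50.2399.
Social marginal benefit = demand + MEB = 204.850 - 2.092Q.
Set SMB = MC: 204.850 - 2.092Q = 47.612 + 0.499Q → Q* = 60.6862.
Between Q* and Q_m the wedge SMB − MC runs linearly from 0 to MEB(Q_m), so the loss is a triangle.
DWL = ½ × 10.4463 × 27.0664 = 141.3719.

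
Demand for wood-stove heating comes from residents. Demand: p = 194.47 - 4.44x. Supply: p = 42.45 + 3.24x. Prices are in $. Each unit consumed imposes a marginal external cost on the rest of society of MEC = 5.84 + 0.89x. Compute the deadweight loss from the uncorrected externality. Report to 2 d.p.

DWL = $32.10

Market equilibrium (private): 42.45 + 3.24x = 194.47 - 4.44x → x_m = 19.7943.
Social marginal benefit = demand − MEC = 188.63 - 5.33x.
Set SMB = MC: 188.63 - 5.33x = 42.45 + 3.24x → x* = 17.0572.
The loss is the area between SMB and MC from x* to x_m; with linear curves that's a triangle of height MEC(x_m).
DWL = ½ × 2.7371 × 23.4569 = 32.1019.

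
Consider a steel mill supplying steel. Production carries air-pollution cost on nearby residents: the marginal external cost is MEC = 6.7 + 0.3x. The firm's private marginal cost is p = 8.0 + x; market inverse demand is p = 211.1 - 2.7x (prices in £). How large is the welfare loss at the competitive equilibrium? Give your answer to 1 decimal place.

DWL = £67.1

Market equilibrium (private): 8.0 + x = 211.1 - 2.7x → x_m = 54.8919.
Social marginal cost = private MC + MEC = 14.7 + 1.3x.
Set SMC = demand: 14.7 + 1.3x = 211.1 - 2.7x → x* = 49.1000.
Between x* and x_m the wedge SMC − demand runs linearly from 0 to MEC(x_m), so the loss is a triangle.
DWL = ½ × 5.7919 × 23.1676 = 67.0922.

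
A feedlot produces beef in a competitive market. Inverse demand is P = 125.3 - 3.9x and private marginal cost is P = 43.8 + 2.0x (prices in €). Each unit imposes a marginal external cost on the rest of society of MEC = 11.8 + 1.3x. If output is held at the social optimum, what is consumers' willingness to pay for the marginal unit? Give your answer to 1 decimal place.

P = €87.5

Social marginal cost = private MC + MEC = 55.6 + 3.3x.
Set SMC = demand: 55.6 + 3.3x = 125.3 - 3.9x → x* = 9.6806.
Consumer price on the demand curve at x*: 125.3 − 3.9×9.6806 = 87.5457.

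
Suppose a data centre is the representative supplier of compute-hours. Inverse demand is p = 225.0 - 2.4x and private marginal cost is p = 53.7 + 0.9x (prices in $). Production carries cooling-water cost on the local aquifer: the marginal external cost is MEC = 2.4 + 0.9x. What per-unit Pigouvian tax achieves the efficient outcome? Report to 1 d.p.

tax = $38.6 per unit

Social marginal cost = private MC + MEC = 56.1 + 1.8x.
Set SMC = demand: 56.1 + 1.8x = 225.0 - 2.4x → x* = 40.2143.
The Pigouvian tax equals MEC at x*: 2.4 + 0.9×40.2143 = 38.5929.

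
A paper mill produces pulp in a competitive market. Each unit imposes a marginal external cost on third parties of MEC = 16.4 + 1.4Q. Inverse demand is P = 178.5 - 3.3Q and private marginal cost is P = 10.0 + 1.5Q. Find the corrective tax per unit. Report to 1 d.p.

Social marginal cost = private MC + MEC = 26.4 + 2.9Q.
Set SMC = demand: 26.4 + 2.9Q = 178.5 - 3.3Q → Q* = 24.5323.
The Pigouvian tax equals MEC at Q*: 16.4 + 1.4×24.5323 = 50.7452.

tax = 50.7 per unit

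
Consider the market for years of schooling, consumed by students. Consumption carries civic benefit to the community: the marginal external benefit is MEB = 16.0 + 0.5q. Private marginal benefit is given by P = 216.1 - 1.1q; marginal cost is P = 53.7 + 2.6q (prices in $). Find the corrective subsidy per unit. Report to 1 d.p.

subsidy = $43.9 per unit

Social marginal benefit = demand + MEB = 232.1 - 0.6q.
Set SMB = MC: 232.1 - 0.6q = 53.7 + 2.6q → q* = 55.7500.
The Pigouvian subsidy equals MEB at q*: 16.0 + 0.5×55.7500 = 43.8750.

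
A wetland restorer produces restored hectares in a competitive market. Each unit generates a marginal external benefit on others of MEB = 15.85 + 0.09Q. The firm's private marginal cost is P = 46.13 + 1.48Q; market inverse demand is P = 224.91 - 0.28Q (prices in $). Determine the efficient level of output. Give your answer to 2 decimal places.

Social marginal cost = private MC − MEB = 30.28 + 1.39Q.
Set SMC = demand: 30.28 + 1.39Q = 224.91 - 0.28Q → Q* = 116.5449.

Q* = 116.54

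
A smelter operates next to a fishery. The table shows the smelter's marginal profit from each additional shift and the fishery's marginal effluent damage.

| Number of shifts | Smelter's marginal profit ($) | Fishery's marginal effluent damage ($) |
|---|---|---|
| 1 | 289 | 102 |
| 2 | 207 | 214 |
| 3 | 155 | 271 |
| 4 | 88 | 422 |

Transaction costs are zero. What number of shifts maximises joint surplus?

1

Bargaining reaches the level where marginal profit last exceeds marginal effluent damage.
That holds through level 1 (289 ≥ 102) but not at 2 (207 < 214).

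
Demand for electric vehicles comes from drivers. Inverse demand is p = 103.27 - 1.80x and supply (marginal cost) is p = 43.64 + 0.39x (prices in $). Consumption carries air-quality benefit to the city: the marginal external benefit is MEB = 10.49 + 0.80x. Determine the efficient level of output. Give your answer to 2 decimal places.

Social marginal benefit = demand + MEB = 113.76 - x.
Set SMB = MC: 113.76 - x = 43.64 + 0.39x → x* = 50.4460.

x* = 50.45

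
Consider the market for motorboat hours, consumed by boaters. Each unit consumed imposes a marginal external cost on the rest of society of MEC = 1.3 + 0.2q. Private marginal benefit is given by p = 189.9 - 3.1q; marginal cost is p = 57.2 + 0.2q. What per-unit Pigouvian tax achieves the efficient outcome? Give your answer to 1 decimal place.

tax = 8.8 per unit

Social marginal benefit = demand − MEC = 188.6 - 3.3q.
Set SMB = MC: 188.6 - 3.3q = 57.2 + 0.2q → q* = 37.5429.
The Pigouvian tax equals MEC at q*: 1.3 + 0.2×37.5429 = 8.8086.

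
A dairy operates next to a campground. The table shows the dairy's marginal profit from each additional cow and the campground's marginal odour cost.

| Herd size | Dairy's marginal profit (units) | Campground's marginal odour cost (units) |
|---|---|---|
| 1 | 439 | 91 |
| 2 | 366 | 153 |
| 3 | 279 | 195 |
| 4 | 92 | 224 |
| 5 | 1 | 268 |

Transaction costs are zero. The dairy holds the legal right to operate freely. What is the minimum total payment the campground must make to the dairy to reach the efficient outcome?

Left alone the dairy would choose level 5 (marginal profit stays positive).
Efficient level: k* = 3 (marginal profit ≥ marginal odour cost through 3).
The campground must at least cover the dairy's forgone profit from cutting 5→3: 92 + 1 = 93.

93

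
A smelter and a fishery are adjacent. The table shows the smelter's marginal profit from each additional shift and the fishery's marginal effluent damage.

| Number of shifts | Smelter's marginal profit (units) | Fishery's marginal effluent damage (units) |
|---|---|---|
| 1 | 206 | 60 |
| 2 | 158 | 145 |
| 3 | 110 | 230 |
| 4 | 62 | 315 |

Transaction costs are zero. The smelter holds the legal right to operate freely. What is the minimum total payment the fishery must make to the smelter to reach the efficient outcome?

172

Left alone the smelter would choose level 4 (marginal profit stays positive).
Efficient level: k* = 2 (marginal profit ≥ marginal effluent damage through 2).
The fishery must at least cover the smelter's forgone profit from cutting 4→2: 110 + 62 = 172.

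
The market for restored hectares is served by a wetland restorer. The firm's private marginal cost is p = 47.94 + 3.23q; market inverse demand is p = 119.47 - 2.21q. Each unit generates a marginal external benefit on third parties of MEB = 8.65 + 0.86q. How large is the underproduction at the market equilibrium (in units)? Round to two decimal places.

4.36 units

Market equilibrium (private): 47.94 + 3.23q = 119.47 - 2.21q → q_m = 13.1489.
Social marginal cost = private MC − MEB = 39.29 + 2.37q.
Set SMC = demand: 39.29 + 2.37q = 119.47 - 2.21q → q* = 17.5066.
Gap = |13.1489 − 17.5066| = 4.3577.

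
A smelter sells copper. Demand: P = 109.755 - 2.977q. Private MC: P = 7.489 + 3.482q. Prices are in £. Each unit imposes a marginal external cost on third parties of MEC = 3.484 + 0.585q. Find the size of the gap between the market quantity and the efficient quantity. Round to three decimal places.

Market equilibrium (private): 7.489 + 3.482q = 109.755 - 2.977q → q_m = 15.8331.
Social marginal cost = private MC + MEC = 10.973 + 4.067q.
Set SMC = demand: 10.973 + 4.067q = 109.755 - 2.977q → q* = 14.0236.
Gap = |15.8331 − 14.0236| = 1.8095.

1.810 units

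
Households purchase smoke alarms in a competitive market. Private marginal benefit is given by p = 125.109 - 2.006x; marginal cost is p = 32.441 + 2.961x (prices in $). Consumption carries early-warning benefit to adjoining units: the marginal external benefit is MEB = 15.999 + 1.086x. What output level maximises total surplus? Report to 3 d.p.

x* = 28.000

Social marginal benefit = demand + MEB = 141.108 - 0.920x.
Set SMB = MC: 141.108 - 0.920x = 32.441 + 2.961x → x* = 27.9997.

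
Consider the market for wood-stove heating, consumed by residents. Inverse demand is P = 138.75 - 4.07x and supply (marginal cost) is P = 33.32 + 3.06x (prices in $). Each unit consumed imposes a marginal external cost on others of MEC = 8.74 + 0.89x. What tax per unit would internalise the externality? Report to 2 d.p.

tax = $19.47 per unit

Social marginal benefit = demand − MEC = 130.01 - 4.96x.
Set SMB = MC: 130.01 - 4.96x = 33.32 + 3.06x → x* = 12.0561.
The Pigouvian tax equals MEC at x*: 8.74 + 0.89×12.0561 = 19.4699.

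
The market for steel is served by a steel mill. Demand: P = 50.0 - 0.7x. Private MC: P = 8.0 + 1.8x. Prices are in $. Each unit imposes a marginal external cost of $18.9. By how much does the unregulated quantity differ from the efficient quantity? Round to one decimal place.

7.6 units

Market equilibrium (private): 8.0 + 1.8x = 50.0 - 0.7x → x_m = 16.8000.
Social marginal cost = private MC + MEC = 26.9 + 1.8x.
Set SMC = demand: 26.9 + 1.8x = 50.0 - 0.7x → x* = 9.2400.
Gap = |16.8000 − 9.2400| = 7.5600.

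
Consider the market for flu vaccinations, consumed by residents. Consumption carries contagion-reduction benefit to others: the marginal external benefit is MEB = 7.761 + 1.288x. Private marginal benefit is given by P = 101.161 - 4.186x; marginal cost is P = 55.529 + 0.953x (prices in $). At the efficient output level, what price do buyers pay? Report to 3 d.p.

P = $43.123

Social marginal benefit = demand + MEB = 108.922 - 2.898x.
Set SMB = MC: 108.922 - 2.898x = 55.529 + 0.953x → x* = 13.8647.
Consumer price on the demand curve at x*: 101.161 − 4.186×13.8647 = 43.1234.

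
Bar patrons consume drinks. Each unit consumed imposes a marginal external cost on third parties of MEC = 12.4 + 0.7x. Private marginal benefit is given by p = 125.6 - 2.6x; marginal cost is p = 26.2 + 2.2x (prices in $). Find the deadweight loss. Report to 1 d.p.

Market equilibrium (private): 26.2 + 2.2x = 125.6 - 2.6x → x_m = 20.7083.
Social marginal benefit = demand − MEC = 113.2 - 3.3x.
Set SMB = MC: 113.2 - 3.3x = 26.2 + 2.2x → x* = 15.8182.
Height of the DWL triangle at x_m is MC(x_m) − SMB(x_m) = MEC(x_m) = 26.8958.
DWL = ½ × 4.8901 × 26.8958 = 65.7616.

DWL = $65.8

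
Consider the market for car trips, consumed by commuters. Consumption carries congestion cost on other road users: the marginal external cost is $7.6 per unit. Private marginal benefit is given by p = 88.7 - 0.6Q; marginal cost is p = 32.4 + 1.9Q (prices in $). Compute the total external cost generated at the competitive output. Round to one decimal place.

Market equilibrium (private): 32.4 + 1.9Q = 88.7 - 0.6Q → Q_m = 22.5200.
Total external cost = MEC × Q_m = 7.6 × 22.5200 = 171.1520.

$171.2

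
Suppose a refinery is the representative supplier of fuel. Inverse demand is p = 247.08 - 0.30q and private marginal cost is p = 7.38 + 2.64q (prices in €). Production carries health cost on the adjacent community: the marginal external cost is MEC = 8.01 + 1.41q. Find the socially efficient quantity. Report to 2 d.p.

Social marginal cost = private MC + MEC = 15.39 + 4.05q.
Set SMC = demand: 15.39 + 4.05q = 247.08 - 0.30q → q* = 53.2621.

q* = 53.26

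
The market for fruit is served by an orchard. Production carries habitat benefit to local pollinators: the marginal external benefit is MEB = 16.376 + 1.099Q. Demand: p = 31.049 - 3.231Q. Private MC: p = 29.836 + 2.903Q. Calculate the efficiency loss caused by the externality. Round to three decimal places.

Market equilibrium (private): 29.836 + 2.903Q = 31.049 - 3.231Q → Q_m = 0.1978.
Social marginal cost = private MC − MEB = 13.460 + 1.804Q.
Set SMC = demand: 13.460 + 1.804Q = 31.049 - 3.231Q → Q* = 3.4933.
Height of the DWL triangle at Q_m is demand(Q_m) − SMC(Q_m) = MEB(Q_m) = 16.5933.
DWL = ½ × 3.2955 × 16.5933 = 27.3416.

DWL = 27.342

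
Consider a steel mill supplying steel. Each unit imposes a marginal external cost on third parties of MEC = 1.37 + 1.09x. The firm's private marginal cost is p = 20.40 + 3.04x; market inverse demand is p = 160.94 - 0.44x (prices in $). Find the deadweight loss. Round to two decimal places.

DWL = $225.41

Market equilibrium (private): 20.40 + 3.04x = 160.94 - 0.44x → x_m = 40.3851.
Social marginal cost = private MC + MEC = 21.77 + 4.13x.
Set SMC = demand: 21.77 + 4.13x = 160.94 - 0.44x → x* = 30.4530.
Height of the DWL triangle at x_m is SMC(x_m) − demand(x_m) = MEC(x_m) = 45.3897.
DWL = ½ × 9.9321 × 45.3897 = 225.4075.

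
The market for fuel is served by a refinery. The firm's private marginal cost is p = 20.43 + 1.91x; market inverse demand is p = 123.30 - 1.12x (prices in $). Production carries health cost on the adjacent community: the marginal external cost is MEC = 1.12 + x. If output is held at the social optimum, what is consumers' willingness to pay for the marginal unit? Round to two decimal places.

P = $95.02

Social marginal cost = private MC + MEC = 21.55 + 2.91x.
Set SMC = demand: 21.55 + 2.91x = 123.30 - 1.12x → x* = 25.2481.
Consumer price on the demand curve at x*: 123.30 − 1.12×25.2481 = 95.0221.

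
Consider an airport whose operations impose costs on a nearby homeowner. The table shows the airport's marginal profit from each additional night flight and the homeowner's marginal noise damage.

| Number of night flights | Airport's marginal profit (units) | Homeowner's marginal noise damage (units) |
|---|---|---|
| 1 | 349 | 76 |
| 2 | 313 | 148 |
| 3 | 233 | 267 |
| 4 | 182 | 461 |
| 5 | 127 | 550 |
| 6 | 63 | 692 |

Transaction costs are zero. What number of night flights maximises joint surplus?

Bargaining reaches the level where marginal profit last exceeds marginal noise damage.
That holds through level 2 (313 ≥ 148) but not at 3 (233 < 267).

2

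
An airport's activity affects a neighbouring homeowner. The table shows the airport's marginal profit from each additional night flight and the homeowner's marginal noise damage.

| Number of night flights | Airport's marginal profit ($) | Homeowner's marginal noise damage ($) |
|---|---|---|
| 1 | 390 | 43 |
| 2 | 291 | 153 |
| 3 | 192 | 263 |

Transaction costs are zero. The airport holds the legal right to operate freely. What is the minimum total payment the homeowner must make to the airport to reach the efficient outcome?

Left alone the airport would choose level 3 (marginal profit stays positive).
Efficient level: k* = 2 (marginal profit ≥ marginal noise damage through 2).
The homeowner must at least cover the airport's forgone profit from cutting 3→2: 192 = 192.

$192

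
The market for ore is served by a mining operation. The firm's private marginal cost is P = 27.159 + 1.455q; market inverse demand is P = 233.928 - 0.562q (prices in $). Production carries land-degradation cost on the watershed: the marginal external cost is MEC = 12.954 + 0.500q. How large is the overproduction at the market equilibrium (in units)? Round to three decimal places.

25.511 units

Market equilibrium (private): 27.159 + 1.455q = 233.928 - 0.562q → q_m = 102.5131.
Social marginal cost = private MC + MEC = 40.113 + 1.955q.
Set SMC = demand: 40.113 + 1.955q = 233.928 - 0.562q → q* = 77.0024.
Gap = |102.5131 − 77.0024| = 25.5107.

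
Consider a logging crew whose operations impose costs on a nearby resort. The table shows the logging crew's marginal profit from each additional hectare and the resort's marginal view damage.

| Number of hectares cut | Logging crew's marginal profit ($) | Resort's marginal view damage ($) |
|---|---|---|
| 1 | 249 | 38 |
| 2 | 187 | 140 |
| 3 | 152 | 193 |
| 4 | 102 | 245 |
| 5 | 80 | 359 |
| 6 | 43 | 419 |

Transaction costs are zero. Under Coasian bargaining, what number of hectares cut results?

Bargaining reaches the level where marginal profit last exceeds marginal view damage.
That holds through level 2 (187 ≥ 140) but not at 3 (152 < 193).

2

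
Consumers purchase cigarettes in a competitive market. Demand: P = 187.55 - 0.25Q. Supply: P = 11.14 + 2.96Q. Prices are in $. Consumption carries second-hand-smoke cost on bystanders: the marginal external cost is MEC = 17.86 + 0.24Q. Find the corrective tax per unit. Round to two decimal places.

Social marginal benefit = demand − MEC = 169.69 - 0.49Q.
Set SMB = MC: 169.69 - 0.49Q = 11.14 + 2.96Q → Q* = 45.9565.
The Pigouvian tax equals MEC at Q*: 17.86 + 0.24×45.9565 = 28.8896.

tax = $28.89 per unit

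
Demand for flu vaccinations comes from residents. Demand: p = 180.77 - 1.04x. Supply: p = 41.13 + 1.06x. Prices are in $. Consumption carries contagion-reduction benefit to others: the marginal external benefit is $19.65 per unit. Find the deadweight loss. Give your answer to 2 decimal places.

Market equilibrium (private): 41.13 + 1.06x = 180.77 - 1.04x → x_m = 66.4952.
Social marginal benefit = demand + MEB = 200.42 - 1.04x.
Set SMB = MC: 200.42 - 1.04x = 41.13 + 1.06x → x* = 75.8524.
The welfare-loss triangle has base |x_m − x*| and height MEB(x_m) (the vertical gap between SMB and MC is zero at x* and MEB at x_m).
DWL = ½ × 9.3572 × 19.6500 = 91.9345.

DWL = $91.93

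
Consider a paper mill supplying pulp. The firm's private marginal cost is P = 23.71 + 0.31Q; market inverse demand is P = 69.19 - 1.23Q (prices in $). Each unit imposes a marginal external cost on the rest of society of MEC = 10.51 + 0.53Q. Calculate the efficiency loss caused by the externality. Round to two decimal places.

DWL = $165.33

Market equilibrium (private): 23.71 + 0.31Q = 69.19 - 1.23Q → Q_m = 29.5325.
Social marginal cost = private MC + MEC = 34.22 + 0.84Q.
Set SMC = demand: 34.22 + 0.84Q = 69.19 - 1.23Q → Q* = 16.8937.
Height of the DWL triangle at Q_m is SMC(Q_m) − demand(Q_m) = MEC(Q_m) = 26.1622.
DWL = ½ × 12.6388 × 26.1622 = 165.3294.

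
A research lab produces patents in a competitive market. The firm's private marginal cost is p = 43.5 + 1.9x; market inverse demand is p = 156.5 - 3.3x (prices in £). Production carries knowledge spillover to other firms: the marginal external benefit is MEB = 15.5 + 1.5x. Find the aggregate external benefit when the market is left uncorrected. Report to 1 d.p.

£691.0

Market equilibrium (private): 43.5 + 1.9x = 156.5 - 3.3x → x_m = 21.7308.
Total external benefit = ∫₀^{x_m} (15.5 + 1.5x) dx = 15.5×21.7308 + ½×1.5×21.7308² = 690.9982.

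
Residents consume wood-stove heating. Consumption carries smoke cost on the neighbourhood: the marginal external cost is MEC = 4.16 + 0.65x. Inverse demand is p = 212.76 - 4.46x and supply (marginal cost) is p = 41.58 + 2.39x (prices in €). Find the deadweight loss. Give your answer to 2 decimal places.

Market equilibrium (private): 41.58 + 2.39x = 212.76 - 4.46x → x_m = 24.9898.
Social marginal benefit = demand − MEC = 208.60 - 5.11x.
Set SMB = MC: 208.60 - 5.11x = 41.58 + 2.39x → x* = 22.2693.
Height of the DWL triangle at x_m is MC(x_m) − SMB(x_m) = MEC(x_m) = 20.4034.
DWL = ½ × 2.7205 × 20.4034 = 27.7537.

DWL = €27.75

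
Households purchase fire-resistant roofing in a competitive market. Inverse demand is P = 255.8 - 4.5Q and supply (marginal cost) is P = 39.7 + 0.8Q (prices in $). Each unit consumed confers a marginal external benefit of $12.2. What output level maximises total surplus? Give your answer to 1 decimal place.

Q* = 43.1

Social marginal benefit = demand + MEB = 268.0 - 4.5Q.
Set SMB = MC: 268.0 - 4.5Q = 39.7 + 0.8Q → Q* = 43.0755.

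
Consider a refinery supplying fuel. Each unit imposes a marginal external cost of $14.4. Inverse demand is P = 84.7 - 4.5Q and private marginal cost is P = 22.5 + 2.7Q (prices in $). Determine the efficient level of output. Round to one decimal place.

Q* = 6.6

Social marginal cost = private MC + MEC = 36.9 + 2.7Q.
Set SMC = demand: 36.9 + 2.7Q = 84.7 - 4.5Q → Q* = 6.6389.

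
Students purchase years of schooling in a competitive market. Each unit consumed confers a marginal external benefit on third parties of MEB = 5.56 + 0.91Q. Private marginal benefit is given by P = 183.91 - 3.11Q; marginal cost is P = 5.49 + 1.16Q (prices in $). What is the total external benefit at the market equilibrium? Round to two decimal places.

Market equilibrium (private): 5.49 + 1.16Q = 183.91 - 3.11Q → Q_m = 41.7845.
Total external benefit = ∫₀^{Q_m} (5.56 + 0.91Q) dQ = 5.56×41.7845 + ½×0.91×41.7845² = 1026.7265.

$1026.73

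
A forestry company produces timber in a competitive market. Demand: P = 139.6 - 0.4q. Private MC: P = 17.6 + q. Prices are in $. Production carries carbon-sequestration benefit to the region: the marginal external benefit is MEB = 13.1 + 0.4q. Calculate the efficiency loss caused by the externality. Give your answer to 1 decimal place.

Market equilibrium (private): 17.6 + q = 139.6 - 0.4q → q_m = 87.1429.
Social marginal cost = private MC − MEB = 4.5 + 0.6q.
Set SMC = demand: 4.5 + 0.6q = 139.6 - 0.4q → q* = 135.1000.
The welfare-loss triangle has base |q_m − q*| and height MEB(q_m) (the vertical gap between SMC and demand is zero at q* and MEB at q_m).
DWL = ½ × 47.9571 × 47.9571 = 1149.9417.

DWL = $1149.9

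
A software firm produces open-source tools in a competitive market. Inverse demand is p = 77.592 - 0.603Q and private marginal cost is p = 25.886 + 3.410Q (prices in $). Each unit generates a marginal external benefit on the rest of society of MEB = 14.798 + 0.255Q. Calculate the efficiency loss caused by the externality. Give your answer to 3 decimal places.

Market equilibrium (private): 25.886 + 3.410Q = 77.592 - 0.603Q → Q_m = 12.8846.
Social marginal cost = private MC − MEB = 11.088 + 3.155Q.
Set SMC = demand: 11.088 + 3.155Q = 77.592 - 0.603Q → Q* = 17.6966.
The loss is the area between SMC and demand from Q* to Q_m; with linear curves that's a triangle of height MEB(Q_m).
DWL = ½ × 4.8120 × 18.0836 = 43.5091.

DWL = $43.509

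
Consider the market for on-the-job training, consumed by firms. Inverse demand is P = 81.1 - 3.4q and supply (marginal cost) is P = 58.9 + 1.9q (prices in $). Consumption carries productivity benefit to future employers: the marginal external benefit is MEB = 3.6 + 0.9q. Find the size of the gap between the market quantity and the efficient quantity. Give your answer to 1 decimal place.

Market equilibrium (private): 58.9 + 1.9q = 81.1 - 3.4q → q_m = 4.1887.
Social marginal benefit = demand + MEB = 84.7 - 2.5q.
Set SMB = MC: 84.7 - 2.5q = 58.9 + 1.9q → q* = 5.8636.
Gap = |4.1887 − 5.8636| = 1.6749.

1.7 units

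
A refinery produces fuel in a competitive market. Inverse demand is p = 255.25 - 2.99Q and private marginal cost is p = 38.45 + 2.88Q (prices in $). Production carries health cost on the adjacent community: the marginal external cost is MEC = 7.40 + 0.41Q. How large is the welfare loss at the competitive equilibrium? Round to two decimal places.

DWL = $40.46

Market equilibrium (private): 38.45 + 2.88Q = 255.25 - 2.99Q → Q_m = 36.9336.
Social marginal cost = private MC + MEC = 45.85 + 3.29Q.
Set SMC = demand: 45.85 + 3.29Q = 255.25 - 2.99Q → Q* = 33.3439.
Height of the DWL triangle at Q_m is SMC(Q_m) − demand(Q_m) = MEC(Q_m) = 22.5428.
DWL = ½ × 3.5897 × 22.5428 = 40.4609.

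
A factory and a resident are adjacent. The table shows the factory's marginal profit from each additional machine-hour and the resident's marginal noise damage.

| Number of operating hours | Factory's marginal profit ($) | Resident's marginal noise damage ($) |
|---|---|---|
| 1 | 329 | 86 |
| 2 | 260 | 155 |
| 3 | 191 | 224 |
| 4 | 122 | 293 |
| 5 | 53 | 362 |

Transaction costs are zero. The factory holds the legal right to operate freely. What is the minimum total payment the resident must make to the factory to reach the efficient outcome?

$366

Left alone the factory would choose level 5 (marginal profit stays positive).
Efficient level: k* = 2 (marginal profit ≥ marginal noise damage through 2).
The resident must at least cover the factory's forgone profit from cutting 5→2: 191 + 122 + 53 = 366.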